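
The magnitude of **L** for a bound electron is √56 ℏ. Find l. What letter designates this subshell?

l = 7 (k orbital)

(|L|/ℏ)² = l(l+1) = 56.
The positive root is l = 7.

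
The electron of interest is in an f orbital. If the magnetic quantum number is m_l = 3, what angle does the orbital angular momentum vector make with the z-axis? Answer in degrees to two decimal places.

θ ≈ 30.00°

The letter f corresponds to l = 3.
|L|² = l(l+1)ℏ² = 12ℏ², so |L| = 2√3 ℏ.
L_z = m_l ℏ = 3ℏ.
cos θ = L_z/|L| = 3/√12, so θ ≈ 30.00°.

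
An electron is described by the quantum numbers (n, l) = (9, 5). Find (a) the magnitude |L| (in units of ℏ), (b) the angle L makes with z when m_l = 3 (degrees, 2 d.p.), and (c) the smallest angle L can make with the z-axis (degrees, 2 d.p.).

|L| = ℏ√(5·6) = √30 ℏ ≈ 5.477ℏ.
For m_l = 3: cos θ = 3/√30, θ ≈ 56.79°.
cos θ_min = 5/√30, so θ_min ≈ 24.09°.

|L| = √30 ℏ ≈ 5.477ℏ; θ(m_l=3) ≈ 56.79°; θ_min ≈ 24.09°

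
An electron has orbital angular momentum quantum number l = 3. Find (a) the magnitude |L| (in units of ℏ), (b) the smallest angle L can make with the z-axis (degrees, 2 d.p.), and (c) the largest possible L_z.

|L| = 2√3 ℏ ≈ 3.464ℏ; θ_min ≈ 30.00°; L_z,max = 3ℏ

|L| = ℏ√(3·4) = 2√3 ℏ ≈ 3.464ℏ.
cos θ_min = 3/√12, so θ_min ≈ 30.00°.
L_z,max = lℏ = 3ℏ.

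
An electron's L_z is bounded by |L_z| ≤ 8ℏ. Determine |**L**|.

|L| = 6√2 ℏ ≈ 8.485ℏ

The maximum L_z equals lℏ, giving l = 8.
|L| = √(l(l+1)) ℏ = 6√2 ℏ.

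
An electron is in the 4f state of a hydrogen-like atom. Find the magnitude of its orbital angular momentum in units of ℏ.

4f means n = 4, l = 3.
|L| = ℏ√(l(l+1)) = ℏ√(3·4) = 2√3 ℏ

|L| = 2√3 ℏ ≈ 3.464ℏ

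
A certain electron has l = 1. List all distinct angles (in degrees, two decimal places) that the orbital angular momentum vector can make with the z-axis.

|L| = √(l(l+1)) ℏ = √2 ℏ.
cos θ = m_l/√2 for each m_l ∈ {-1, 0, 1}.

θ ∈ {45.00°, 90.00°, 135.00°}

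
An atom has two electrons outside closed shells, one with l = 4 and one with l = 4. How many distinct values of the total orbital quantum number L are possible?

9

By the triangle rule, |l₁ − l₂| ≤ L ≤ l₁ + l₂.
So L can be 0, 1, 2, 3, 4, 5, 6, 7, 8.
That is 9 values.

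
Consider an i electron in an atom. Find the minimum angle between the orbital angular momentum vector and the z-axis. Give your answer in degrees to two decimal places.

An i state has l = 6.
|L| = ℏ√(l(l+1)) = √42 ℏ.
The smallest angle corresponds to the largest L_z, i.e. m_l = l = 6, giving L_z = 6ℏ.
cos θ_min = 6/√42, so θ_min ≈ 22.21°.

θ_min ≈ 22.21°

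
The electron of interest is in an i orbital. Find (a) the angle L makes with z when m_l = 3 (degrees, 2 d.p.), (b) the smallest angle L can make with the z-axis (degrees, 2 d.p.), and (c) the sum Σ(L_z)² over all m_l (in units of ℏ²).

θ(m_l=3) ≈ 62.42°; θ_min ≈ 22.21°; Σ(L_z)² = 182 ℏ²

For an i orbital, l = 6.
For m_l = 3: cos θ = 3/√42, θ ≈ 62.42°.
cos θ_min = 6/√42, so θ_min ≈ 22.21°.
Σ m_l² = 182, so Σ(L_z)² = 182 ℏ².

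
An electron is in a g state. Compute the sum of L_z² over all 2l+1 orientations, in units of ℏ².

Σ(L_z)² = 60 ℏ²

For a g orbital, l = 4.
m_l ∈ {-4, -3, -2, -1, 0, 1, 2, 3, 4}.
Σ m_l² = 2·(1 + 4 + 9 + 16) = 60.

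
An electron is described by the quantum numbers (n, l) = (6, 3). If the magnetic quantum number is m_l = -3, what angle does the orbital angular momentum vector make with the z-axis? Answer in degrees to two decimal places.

θ ≈ 150.00°

|L| = ℏ√(l(l+1)) = 2√3 ℏ.
L_z = m_l ℏ = −3ℏ.
cos θ = L_z/|L| = -3/√12, so θ ≈ 150.00°.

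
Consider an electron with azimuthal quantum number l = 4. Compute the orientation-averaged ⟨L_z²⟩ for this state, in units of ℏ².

The allowed m_l values are -4, -3, -2, -1, 0, 1, 2, 3, 4.
⟨L_z²⟩ = ℏ²·(Σ m_l²)/(2l+1) = ℏ²·60/9 = 6.667ℏ².

⟨L_z²⟩ = 6.667 ℏ²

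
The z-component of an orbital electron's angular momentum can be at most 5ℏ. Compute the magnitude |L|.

Since max m_l = l, l = 5.
|L| = ℏ√(l(l+1)) = √30 ℏ.

|L| = √30 ℏ ≈ 5.477ℏ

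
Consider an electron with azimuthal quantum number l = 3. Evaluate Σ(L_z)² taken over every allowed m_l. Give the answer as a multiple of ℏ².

Σ(L_z)² = 28 ℏ²

m_l runs from −3 to 3, i.e. {-3, -2, -1, 0, 1, 2, 3}.
Σ m_l² = l(l+1)(2l+1)/3 = 3·4·7/3 = 28.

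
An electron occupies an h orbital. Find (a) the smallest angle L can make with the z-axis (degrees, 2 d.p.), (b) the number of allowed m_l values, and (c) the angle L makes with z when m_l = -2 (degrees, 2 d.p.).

θ_min ≈ 24.09°; 11 values; θ(m_l=-2) ≈ 111.42°

The letter h corresponds to l = 5.
cos θ_min = 5/√30, so θ_min ≈ 24.09°.
There are 2l+1 = 11 values of m_l.
For m_l = -2: cos θ = -2/√30, θ ≈ 111.42°.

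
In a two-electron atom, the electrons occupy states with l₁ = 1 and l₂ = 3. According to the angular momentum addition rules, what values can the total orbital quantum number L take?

L = 2, 3, 4

Angular momentum addition gives L = |l₁ − l₂|, …, l₁ + l₂.
Allowed values: L = 2, 3, 4.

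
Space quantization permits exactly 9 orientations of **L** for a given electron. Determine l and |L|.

9 = 2l + 1, so l = (9−1)/2 = 4.
|L| = ℏ√(l(l+1)) = ℏ√(4·5) = 2√5 ℏ.

l = 4, |L| = 2√5 ℏ ≈ 4.472ℏ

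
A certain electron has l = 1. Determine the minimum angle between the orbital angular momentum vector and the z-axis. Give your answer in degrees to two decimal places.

θ_min ≈ 45.00°

|L| = ℏ√(l(l+1)) = √2 ℏ.
The smallest angle corresponds to the largest L_z, i.e. m_l = l = 1, giving L_z = 1ℏ.
cos θ_min = 1/√2, so θ_min ≈ 45.00°.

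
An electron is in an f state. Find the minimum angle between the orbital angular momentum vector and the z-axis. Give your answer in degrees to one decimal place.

θ_min ≈ 30.0°

For an f orbital, l = 3.
|L| = ℏ√(l(l+1)) = 2√3 ℏ.
The smallest angle corresponds to the largest L_z, i.e. m_l = l = 3, giving L_z = 3ℏ.
cos θ_min = 3/√12, so θ_min ≈ 30.0°.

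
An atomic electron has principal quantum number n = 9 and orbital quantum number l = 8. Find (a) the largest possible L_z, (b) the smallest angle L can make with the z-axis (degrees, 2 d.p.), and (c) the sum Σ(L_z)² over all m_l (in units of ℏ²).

L_z,max = lℏ = 8ℏ.
cos θ_min = 8/√72, so θ_min ≈ 19.47°.
Σ m_l² = 408, so Σ(L_z)² = 408 ℏ².

L_z,max = 8ℏ; θ_min ≈ 19.47°; Σ(L_z)² = 408 ℏ²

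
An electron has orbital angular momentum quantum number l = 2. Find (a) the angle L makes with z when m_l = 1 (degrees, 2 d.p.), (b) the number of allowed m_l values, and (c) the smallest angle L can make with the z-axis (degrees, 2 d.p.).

For m_l = 1: cos θ = 1/√6, θ ≈ 65.91°.
There are 2l+1 = 5 values of m_l.
cos θ_min = 2/√6, so θ_min ≈ 35.26°.

θ(m_l=1) ≈ 65.91°; 5 values; θ_min ≈ 35.26°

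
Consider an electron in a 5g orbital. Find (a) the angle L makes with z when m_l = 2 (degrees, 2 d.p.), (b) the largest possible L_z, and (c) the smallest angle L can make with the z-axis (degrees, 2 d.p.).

The 5g subshell has l = 4.
For m_l = 2: cos θ = 2/√20, θ ≈ 63.43°.
L_z,max = lℏ = 4ℏ.
cos θ_min = 4/√20, so θ_min ≈ 26.57°.

θ(m_l=2) ≈ 63.43°; L_z,max = 4ℏ; θ_min ≈ 26.57°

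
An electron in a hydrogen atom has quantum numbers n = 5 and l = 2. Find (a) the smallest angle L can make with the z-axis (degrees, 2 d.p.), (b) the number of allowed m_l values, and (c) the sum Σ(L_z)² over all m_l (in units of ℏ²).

θ_min ≈ 35.26°; 5 values; Σ(L_z)² = 10 ℏ²

cos θ_min = 2/√6, so θ_min ≈ 35.26°.
There are 2l+1 = 5 values of m_l.
Σ m_l² = 10, so Σ(L_z)² = 10 ℏ².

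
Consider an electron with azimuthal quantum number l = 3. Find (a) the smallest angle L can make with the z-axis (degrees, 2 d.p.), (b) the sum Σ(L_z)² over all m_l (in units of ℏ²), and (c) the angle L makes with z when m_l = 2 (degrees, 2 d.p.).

cos θ_min = 3/√12, so θ_min ≈ 30.00°.
Σ m_l² = 28, so Σ(L_z)² = 28 ℏ².
For m_l = 2: cos θ = 2/√12, θ ≈ 54.74°.

θ_min ≈ 30.00°; Σ(L_z)² = 28 ℏ²; θ(m_l=2) ≈ 54.74°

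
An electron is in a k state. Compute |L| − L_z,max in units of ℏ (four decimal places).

The letter k corresponds to l = 7.
|L| = 2√14 ℏ ≈ 7.4833ℏ, while L_z,max = lℏ = 7ℏ.
The difference is (2√14 − 7)ℏ ≈ 0.4833ℏ.

|L| − L_z,max ≈ 0.4833ℏ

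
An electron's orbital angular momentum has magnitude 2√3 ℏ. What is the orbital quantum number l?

Since |L|² = l(l+1)ℏ², l(l+1) = 12.
Solving: l = 3.

l = 3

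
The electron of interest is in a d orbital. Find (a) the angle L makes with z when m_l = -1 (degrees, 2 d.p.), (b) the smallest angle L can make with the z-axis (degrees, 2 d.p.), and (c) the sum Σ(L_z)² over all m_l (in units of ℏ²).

D corresponds to l = 2.
For m_l = -1: cos θ = -1/√6, θ ≈ 114.09°.
cos θ_min = 2/√6, so θ_min ≈ 35.26°.
Σ m_l² = 10, so Σ(L_z)² = 10 ℏ².

θ(m_l=-1) ≈ 114.09°; θ_min ≈ 35.26°; Σ(L_z)² = 10 ℏ²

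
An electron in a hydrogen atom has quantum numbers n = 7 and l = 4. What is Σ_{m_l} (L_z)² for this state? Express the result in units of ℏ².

m_l ∈ {-4, -3, -2, -1, 0, 1, 2, 3, 4}.
Summing m² from −4 to 4: Σ m_l² = 60.

Σ(L_z)² = 60 ℏ²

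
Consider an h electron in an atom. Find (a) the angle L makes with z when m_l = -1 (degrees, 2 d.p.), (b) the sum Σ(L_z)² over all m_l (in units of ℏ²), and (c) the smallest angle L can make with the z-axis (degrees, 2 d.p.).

The letter h corresponds to l = 5.
For m_l = -1: cos θ = -1/√30, θ ≈ 100.52°.
Σ m_l² = 110, so Σ(L_z)² = 110 ℏ².
cos θ_min = 5/√30, so θ_min ≈ 24.09°.

θ(m_l=-1) ≈ 100.52°; Σ(L_z)² = 110 ℏ²; θ_min ≈ 24.09°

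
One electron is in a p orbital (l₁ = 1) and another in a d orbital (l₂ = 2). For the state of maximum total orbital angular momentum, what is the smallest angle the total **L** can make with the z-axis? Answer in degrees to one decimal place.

The total orbital quantum number L ranges from |l₁ − l₂| to l₁ + l₂ in integer steps.
L ∈ {1, 2, 3}.
The maximum is L = 3, with |L_tot| = ℏ√(3·4) = 2√3 ℏ.
The minimum angle with z is arccos(3/√12) ≈ 30.0°.

θ_min ≈ 30.0°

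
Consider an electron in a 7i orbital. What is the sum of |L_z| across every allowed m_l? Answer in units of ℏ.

Σ|L_z| = 42 ℏ

The 7i subshell has l = 6.
The allowed m_l values are -6, -5, -4, -3, -2, -1, 0, 1, 2, 3, 4, 5, 6.
Σ|m_l| = 2·6(6+1)/2 = 42.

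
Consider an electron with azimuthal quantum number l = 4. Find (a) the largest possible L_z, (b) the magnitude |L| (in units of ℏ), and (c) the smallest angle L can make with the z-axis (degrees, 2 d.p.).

L_z,max = 4ℏ; |L| = 2√5 ℏ ≈ 4.472ℏ; θ_min ≈ 26.57°

L_z,max = lℏ = 4ℏ.
|L| = ℏ√(4·5) = 2√5 ℏ ≈ 4.472ℏ.
cos θ_min = 4/√20, so θ_min ≈ 26.57°.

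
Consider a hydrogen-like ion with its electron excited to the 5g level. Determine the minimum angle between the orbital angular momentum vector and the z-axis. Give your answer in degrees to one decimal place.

The 5g level has l = 4.
|L| = √(l(l+1)) ℏ = 2√5 ℏ.
The smallest angle corresponds to the largest L_z, i.e. m_l = l = 4, giving L_z = 4ℏ.
cos θ_min = 4/√20, so θ_min ≈ 26.6°.

θ_min ≈ 26.6°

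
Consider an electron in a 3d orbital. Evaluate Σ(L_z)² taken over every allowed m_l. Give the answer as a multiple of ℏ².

For 3d, l = 2.
m_l ∈ {-2, -1, 0, 1, 2}.
Σ m_l² = 2·(1 + 4) = 10.

Σ(L_z)² = 10 ℏ²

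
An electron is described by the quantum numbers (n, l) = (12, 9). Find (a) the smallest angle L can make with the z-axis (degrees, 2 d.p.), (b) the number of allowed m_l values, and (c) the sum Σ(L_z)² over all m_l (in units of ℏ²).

θ_min ≈ 18.43°; 19 values; Σ(L_z)² = 570 ℏ²

cos θ_min = 9/√90, so θ_min ≈ 18.43°.
There are 2l+1 = 19 values of m_l.
Σ m_l² = 570, so Σ(L_z)² = 570 ℏ².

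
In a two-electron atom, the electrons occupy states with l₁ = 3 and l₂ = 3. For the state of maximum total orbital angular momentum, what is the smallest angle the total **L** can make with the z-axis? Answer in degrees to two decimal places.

By the triangle rule, |l₁ − l₂| ≤ L ≤ l₁ + l₂.
L ∈ {0, 1, 2, 3, 4, 5, 6}.
The maximum is L = 6, with |L_tot| = ℏ√(6·7) = √42 ℏ.
The minimum angle with z is arccos(6/√42) ≈ 22.21°.

θ_min ≈ 22.21°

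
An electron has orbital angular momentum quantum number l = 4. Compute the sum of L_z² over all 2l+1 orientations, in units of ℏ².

Σ(L_z)² = 60 ℏ²

The allowed m_l values are -4, -3, -2, -1, 0, 1, 2, 3, 4.
Σ m_l² = l(l+1)(2l+1)/3 = 4·5·9/3 = 60.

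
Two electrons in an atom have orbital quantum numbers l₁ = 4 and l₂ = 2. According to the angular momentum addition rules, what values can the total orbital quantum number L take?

L = 2, 3, 4, 5, 6

By the triangle rule, |l₁ − l₂| ≤ L ≤ l₁ + l₂.
So L can be 2, 3, 4, 5, 6.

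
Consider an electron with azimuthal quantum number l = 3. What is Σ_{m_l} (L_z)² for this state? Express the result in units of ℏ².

m_l runs from −3 to 3, i.e. {-3, -2, -1, 0, 1, 2, 3}.
Σ m_l² = 2·(1 + 4 + 9) = 28.

Σ(L_z)² = 28 ℏ²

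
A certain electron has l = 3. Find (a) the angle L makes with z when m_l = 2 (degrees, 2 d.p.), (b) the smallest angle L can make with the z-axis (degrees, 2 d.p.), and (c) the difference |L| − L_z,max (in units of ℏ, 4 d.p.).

θ(m_l=2) ≈ 54.74°; θ_min ≈ 30.00°; |L|−L_z,max ≈ 0.4641ℏ

For m_l = 2: cos θ = 2/√12, θ ≈ 54.74°.
cos θ_min = 3/√12, so θ_min ≈ 30.00°.
|L| − L_z,max = (2√3 − 3)ℏ ≈ 0.4641ℏ.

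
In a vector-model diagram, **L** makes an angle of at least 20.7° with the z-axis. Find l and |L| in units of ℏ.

l = 7, |L| = 2√14 ℏ ≈ 7.483ℏ

cos θ_min = l/√(l(l+1)) = √(l/(l+1)), so l/(l+1) = cos²(20.7°) = 0.8751.
Thus l = 0.8751/(1 − 0.8751) ≈ 7.
Then |L| = ℏ√(7·8) = 2√14 ℏ.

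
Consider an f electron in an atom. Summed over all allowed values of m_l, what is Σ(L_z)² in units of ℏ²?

Σ(L_z)² = 28 ℏ²

The letter f corresponds to l = 3.
m_l runs from −3 to 3, i.e. {-3, -2, -1, 0, 1, 2, 3}.
Σ m_l² = l(l+1)(2l+1)/3 = 3·4·7/3 = 28.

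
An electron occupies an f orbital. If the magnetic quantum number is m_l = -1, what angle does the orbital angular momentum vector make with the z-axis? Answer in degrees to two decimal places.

For an f orbital, l = 3.
|L| = ℏ√(l(l+1)) = 2√3 ℏ.
L_z = m_l ℏ = −1ℏ.
cos θ = L_z/|L| = -1/√12, so θ ≈ 106.78°.

θ ≈ 106.78°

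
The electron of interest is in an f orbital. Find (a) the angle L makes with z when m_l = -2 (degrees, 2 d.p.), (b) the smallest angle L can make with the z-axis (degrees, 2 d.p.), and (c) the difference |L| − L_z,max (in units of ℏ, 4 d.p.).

For an f orbital, l = 3.
For m_l = -2: cos θ = -2/√12, θ ≈ 125.26°.
cos θ_min = 3/√12, so θ_min ≈ 30.00°.
|L| − L_z,max = (2√3 − 3)ℏ ≈ 0.4641ℏ.

θ(m_l=-2) ≈ 125.26°; θ_min ≈ 30.00°; |L|−L_z,max ≈ 0.4641ℏ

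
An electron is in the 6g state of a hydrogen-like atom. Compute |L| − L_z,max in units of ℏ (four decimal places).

For 6g, l = 4.
|L| = 2√5 ℏ ≈ 4.4721ℏ, while L_z,max = lℏ = 4ℏ.
The difference is (2√5 − 4)ℏ ≈ 0.4721ℏ.

|L| − L_z,max ≈ 0.4721ℏ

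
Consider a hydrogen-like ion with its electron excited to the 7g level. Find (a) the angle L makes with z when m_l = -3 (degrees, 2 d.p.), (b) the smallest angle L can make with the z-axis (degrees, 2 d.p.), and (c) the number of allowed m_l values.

The 7g level has l = 4.
For m_l = -3: cos θ = -3/√20, θ ≈ 132.13°.
cos θ_min = 4/√20, so θ_min ≈ 26.57°.
There are 2l+1 = 9 values of m_l.

θ(m_l=-3) ≈ 132.13°; θ_min ≈ 26.57°; 9 values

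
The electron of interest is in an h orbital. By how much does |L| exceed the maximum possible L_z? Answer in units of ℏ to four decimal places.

An h state has l = 5.
|L| = √30 ℏ ≈ 5.4772ℏ, while L_z,max = lℏ = 5ℏ.
The difference is (√30 − 5)ℏ ≈ 0.4772ℏ.

|L| − L_z,max ≈ 0.4772ℏ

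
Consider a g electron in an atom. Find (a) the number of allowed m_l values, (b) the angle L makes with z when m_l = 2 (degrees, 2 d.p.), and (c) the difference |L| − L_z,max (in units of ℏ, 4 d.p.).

For a g orbital, l = 4.
There are 2l+1 = 9 values of m_l.
For m_l = 2: cos θ = 2/√20, θ ≈ 63.43°.
|L| − L_z,max = (2√5 − 4)ℏ ≈ 0.4721ℏ.

9 values; θ(m_l=2) ≈ 63.43°; |L|−L_z,max ≈ 0.4721ℏ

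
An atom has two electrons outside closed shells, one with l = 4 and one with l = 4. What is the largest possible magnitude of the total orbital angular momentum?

The total orbital quantum number L ranges from |l₁ − l₂| to l₁ + l₂ in integer steps.
Allowed values: L = 0, 1, 2, 3, 4, 5, 6, 7, 8.
The largest magnitude corresponds to L = 8: |L_tot| = ℏ√(8·9) = 6√2 ℏ.

|L_tot|_max = 6√2 ℏ ≈ 8.485ℏ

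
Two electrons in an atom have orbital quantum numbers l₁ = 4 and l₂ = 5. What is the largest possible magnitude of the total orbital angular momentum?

By the triangle rule, |l₁ − l₂| ≤ L ≤ l₁ + l₂.
Allowed values: L = 1, 2, 3, 4, 5, 6, 7, 8, 9.
The largest magnitude corresponds to L = 9: |L_tot| = ℏ√(9·10) = 3√10 ℏ.

|L_tot|_max = 3√10 ℏ ≈ 9.487ℏ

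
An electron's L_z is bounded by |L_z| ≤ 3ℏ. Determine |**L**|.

|L| = 2√3 ℏ ≈ 3.464ℏ

Since max m_l = l, l = 3.
|L| = √(l(l+1)) ℏ = 2√3 ℏ.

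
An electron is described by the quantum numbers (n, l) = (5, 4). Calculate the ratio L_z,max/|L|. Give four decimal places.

L_z,max/|L| = 0.8944

|L| = 2√5 ℏ ≈ 4.4721ℏ, while L_z,max = lℏ = 4ℏ.
L_z,max/|L| = 4/√20 = 0.8944.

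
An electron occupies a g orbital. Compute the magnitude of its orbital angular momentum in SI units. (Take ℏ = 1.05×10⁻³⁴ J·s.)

The letter g corresponds to l = 4.
|L| = ℏ√(l(l+1)) = ℏ√(4·5) = 2√5 ℏ
Numerically, |L| = 4.472 × (1.05×10⁻³⁴ J·s) = 4.70×10⁻³⁴ J·s.

|L| = 4.70×10⁻³⁴ J·s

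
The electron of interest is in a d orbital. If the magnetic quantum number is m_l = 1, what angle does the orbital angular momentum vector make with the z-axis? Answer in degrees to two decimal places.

For a d orbital, l = 2.
|L| = ℏ√(l(l+1)) = √6 ℏ.
L_z = m_l ℏ = 1ℏ.
cos θ = L_z/|L| = 1/√6, so θ ≈ 65.91°.

θ ≈ 65.91°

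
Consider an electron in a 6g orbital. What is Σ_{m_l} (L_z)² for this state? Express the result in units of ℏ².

Σ(L_z)² = 60 ℏ²

For 6g, l = 4.
m_l ∈ {-4, -3, -2, -1, 0, 1, 2, 3, 4}.
Σ m_l² = 2·(1 + 4 + 9 + 16) = 60.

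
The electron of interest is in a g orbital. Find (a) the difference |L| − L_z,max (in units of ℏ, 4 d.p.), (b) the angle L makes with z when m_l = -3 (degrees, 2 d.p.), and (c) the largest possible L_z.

For a g orbital, l = 4.
|L| − L_z,max = (2√5 − 4)ℏ ≈ 0.4721ℏ.
For m_l = -3: cos θ = -3/√20, θ ≈ 132.13°.
L_z,max = lℏ = 4ℏ.

|L|−L_z,max ≈ 0.4721ℏ; θ(m_l=-3) ≈ 132.13°; L_z,max = 4ℏ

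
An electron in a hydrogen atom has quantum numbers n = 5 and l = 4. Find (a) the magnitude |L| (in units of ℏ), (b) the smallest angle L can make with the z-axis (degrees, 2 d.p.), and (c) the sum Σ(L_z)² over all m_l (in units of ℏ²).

|L| = ℏ√(4·5) = 2√5 ℏ ≈ 4.472ℏ.
cos θ_min = 4/√20, so θ_min ≈ 26.57°.
Σ m_l² = 60, so Σ(L_z)² = 60 ℏ².

|L| = 2√5 ℏ ≈ 4.472ℏ; θ_min ≈ 26.57°; Σ(L_z)² = 60 ℏ²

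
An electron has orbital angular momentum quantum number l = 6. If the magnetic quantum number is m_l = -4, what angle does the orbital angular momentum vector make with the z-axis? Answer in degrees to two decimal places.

θ ≈ 128.11°

|L|² = l(l+1)ℏ² = 42ℏ², so |L| = √42 ℏ.
L_z = m_l ℏ = −4ℏ.
cos θ = L_z/|L| = -4/√42, so θ ≈ 128.11°.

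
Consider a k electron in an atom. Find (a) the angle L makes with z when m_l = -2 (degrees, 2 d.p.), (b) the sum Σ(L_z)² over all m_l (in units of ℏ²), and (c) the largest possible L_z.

The letter k corresponds to l = 7.
For m_l = -2: cos θ = -2/√56, θ ≈ 105.50°.
Σ m_l² = 280, so Σ(L_z)² = 280 ℏ².
L_z,max = lℏ = 7ℏ.

θ(m_l=-2) ≈ 105.50°; Σ(L_z)² = 280 ℏ²; L_z,max = 7ℏ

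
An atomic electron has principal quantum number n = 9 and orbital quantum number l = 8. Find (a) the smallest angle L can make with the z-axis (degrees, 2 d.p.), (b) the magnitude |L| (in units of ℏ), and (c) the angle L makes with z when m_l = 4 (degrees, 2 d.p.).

θ_min ≈ 19.47°; |L| = 6√2 ℏ ≈ 8.485ℏ; θ(m_l=4) ≈ 61.87°

cos θ_min = 8/√72, so θ_min ≈ 19.47°.
|L| = ℏ√(8·9) = 6√2 ℏ ≈ 8.485ℏ.
For m_l = 4: cos θ = 4/√72, θ ≈ 61.87°.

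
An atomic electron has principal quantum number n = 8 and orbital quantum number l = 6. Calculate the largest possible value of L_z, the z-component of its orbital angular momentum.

L_z = m_l ℏ with m_l ∈ {−6, …, 6}; the maximum is m_l = 6.

L_z,max = 6ℏ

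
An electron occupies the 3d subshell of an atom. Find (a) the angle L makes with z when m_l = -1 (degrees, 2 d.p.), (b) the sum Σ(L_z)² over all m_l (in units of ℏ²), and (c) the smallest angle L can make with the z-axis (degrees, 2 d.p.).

θ(m_l=-1) ≈ 114.09°; Σ(L_z)² = 10 ℏ²; θ_min ≈ 35.26°

For 3d, l = 2.
For m_l = -1: cos θ = -1/√6, θ ≈ 114.09°.
Σ m_l² = 10, so Σ(L_z)² = 10 ℏ².
cos θ_min = 2/√6, so θ_min ≈ 35.26°.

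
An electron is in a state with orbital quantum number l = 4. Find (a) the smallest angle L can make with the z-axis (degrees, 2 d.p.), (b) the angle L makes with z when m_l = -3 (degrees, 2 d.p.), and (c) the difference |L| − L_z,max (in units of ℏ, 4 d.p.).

θ_min ≈ 26.57°; θ(m_l=-3) ≈ 132.13°; |L|−L_z,max ≈ 0.4721ℏ

cos θ_min = 4/√20, so θ_min ≈ 26.57°.
For m_l = -3: cos θ = -3/√20, θ ≈ 132.13°.
|L| − L_z,max = (2√5 − 4)ℏ ≈ 0.4721ℏ.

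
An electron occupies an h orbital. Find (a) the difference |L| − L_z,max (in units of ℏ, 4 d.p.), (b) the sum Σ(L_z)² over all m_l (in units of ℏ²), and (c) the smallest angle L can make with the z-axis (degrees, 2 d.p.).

|L|−L_z,max ≈ 0.4772ℏ; Σ(L_z)² = 110 ℏ²; θ_min ≈ 24.09°

For an h orbital, l = 5.
|L| − L_z,max = (√30 − 5)ℏ ≈ 0.4772ℏ.
Σ m_l² = 110, so Σ(L_z)² = 110 ℏ².
cos θ_min = 5/√30, so θ_min ≈ 24.09°.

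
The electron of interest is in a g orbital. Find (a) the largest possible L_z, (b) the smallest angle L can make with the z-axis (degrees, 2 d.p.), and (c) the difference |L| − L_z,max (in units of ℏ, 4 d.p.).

L_z,max = 4ℏ; θ_min ≈ 26.57°; |L|−L_z,max ≈ 0.4721ℏ

For a g orbital, l = 4.
L_z,max = lℏ = 4ℏ.
cos θ_min = 4/√20, so θ_min ≈ 26.57°.
|L| − L_z,max = (2√5 − 4)ℏ ≈ 0.4721ℏ.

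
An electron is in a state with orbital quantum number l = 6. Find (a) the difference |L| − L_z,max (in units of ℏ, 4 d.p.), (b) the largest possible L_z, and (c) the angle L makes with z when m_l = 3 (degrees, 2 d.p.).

|L|−L_z,max ≈ 0.4807ℏ; L_z,max = 6ℏ; θ(m_l=3) ≈ 62.42°

|L| − L_z,max = (√42 − 6)ℏ ≈ 0.4807ℏ.
L_z,max = lℏ = 6ℏ.
For m_l = 3: cos θ = 3/√42, θ ≈ 62.42°.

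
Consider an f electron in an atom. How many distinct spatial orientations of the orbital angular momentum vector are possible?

An f state has l = 3.
The number of m_l values is 2l + 1 = 2·3 + 1 = 7.

7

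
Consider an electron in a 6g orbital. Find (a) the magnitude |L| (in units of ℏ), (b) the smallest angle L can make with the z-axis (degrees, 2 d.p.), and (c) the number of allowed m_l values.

6g means n = 6, l = 4.
|L| = ℏ√(4·5) = 2√5 ℏ ≈ 4.472ℏ.
cos θ_min = 4/√20, so θ_min ≈ 26.57°.
There are 2l+1 = 9 values of m_l.

|L| = 2√5 ℏ ≈ 4.472ℏ; θ_min ≈ 26.57°; 9 values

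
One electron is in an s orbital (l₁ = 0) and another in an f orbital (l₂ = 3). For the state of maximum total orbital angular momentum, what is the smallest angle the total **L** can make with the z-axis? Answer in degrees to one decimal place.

The total orbital quantum number L ranges from |l₁ − l₂| to l₁ + l₂ in integer steps.
L ∈ {3}.
The maximum is L = 3, with |L_tot| = ℏ√(3·4) = 2√3 ℏ.
The minimum angle with z is arccos(3/√12) ≈ 30.0°.

θ_min ≈ 30.0°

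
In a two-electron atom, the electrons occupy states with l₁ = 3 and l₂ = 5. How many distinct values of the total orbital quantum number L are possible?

7

By the triangle rule, |l₁ − l₂| ≤ L ≤ l₁ + l₂.
L ∈ {2, 3, 4, 5, 6, 7, 8}.
That is 7 values.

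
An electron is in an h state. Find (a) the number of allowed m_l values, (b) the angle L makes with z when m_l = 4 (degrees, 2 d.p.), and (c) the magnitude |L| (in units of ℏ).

11 values; θ(m_l=4) ≈ 43.09°; |L| = √30 ℏ ≈ 5.477ℏ

An h state has l = 5.
There are 2l+1 = 11 values of m_l.
For m_l = 4: cos θ = 4/√30, θ ≈ 43.09°.
|L| = ℏ√(5·6) = √30 ℏ ≈ 5.477ℏ.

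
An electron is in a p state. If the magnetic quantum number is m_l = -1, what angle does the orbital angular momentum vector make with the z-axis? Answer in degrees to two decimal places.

For a p orbital, l = 1.
|L| = ℏ√(l(l+1)) = √2 ℏ.
L_z = m_l ℏ = −1ℏ.
cos θ = L_z/|L| = -1/√2, so θ ≈ 135.00°.

θ ≈ 135.00°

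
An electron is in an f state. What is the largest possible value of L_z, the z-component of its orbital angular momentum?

L_z,max = 3ℏ

For an f orbital, l = 3.
L_z = m_l ℏ with m_l ∈ {−3, …, 3}; the maximum is m_l = 3.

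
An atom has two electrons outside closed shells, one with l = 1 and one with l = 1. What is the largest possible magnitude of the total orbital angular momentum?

|L_tot|_max = √6 ℏ ≈ 2.449ℏ

By the triangle rule, |l₁ − l₂| ≤ L ≤ l₁ + l₂.
Allowed values: L = 0, 1, 2.
The largest magnitude corresponds to L = 2: |L_tot| = ℏ√(2·3) = √6 ℏ.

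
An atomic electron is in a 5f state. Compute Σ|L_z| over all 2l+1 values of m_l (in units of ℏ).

Σ|L_z| = 12 ℏ

For 5f, l = 3.
The allowed m_l values are -3, -2, -1, 0, 1, 2, 3.
Σ|m_l| = l(l+1) = 12.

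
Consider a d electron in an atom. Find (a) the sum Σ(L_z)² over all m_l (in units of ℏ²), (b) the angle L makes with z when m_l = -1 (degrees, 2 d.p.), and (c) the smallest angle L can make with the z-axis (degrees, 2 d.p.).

Σ(L_z)² = 10 ℏ²; θ(m_l=-1) ≈ 114.09°; θ_min ≈ 35.26°

D corresponds to l = 2.
Σ m_l² = 10, so Σ(L_z)² = 10 ℏ².
For m_l = -1: cos θ = -1/√6, θ ≈ 114.09°.
cos θ_min = 2/√6, so θ_min ≈ 35.26°.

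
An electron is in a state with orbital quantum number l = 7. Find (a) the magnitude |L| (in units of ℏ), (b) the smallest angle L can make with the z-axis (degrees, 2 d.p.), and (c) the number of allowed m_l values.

|L| = 2√14 ℏ ≈ 7.483ℏ; θ_min ≈ 20.70°; 15 values

|L| = ℏ√(7·8) = 2√14 ℏ ≈ 7.483ℏ.
cos θ_min = 7/√56, so θ_min ≈ 20.70°.
There are 2l+1 = 15 values of m_l.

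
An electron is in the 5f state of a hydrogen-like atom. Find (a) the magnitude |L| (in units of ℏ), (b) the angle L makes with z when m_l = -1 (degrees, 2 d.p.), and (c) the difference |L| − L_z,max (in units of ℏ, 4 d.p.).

The 5f subshell has l = 3.
|L| = ℏ√(3·4) = 2√3 ℏ ≈ 3.464ℏ.
For m_l = -1: cos θ = -1/√12, θ ≈ 106.78°.
|L| − L_z,max = (2√3 − 3)ℏ ≈ 0.4641ℏ.

|L| = 2√3 ℏ ≈ 3.464ℏ; θ(m_l=-1) ≈ 106.78°; |L|−L_z,max ≈ 0.4641ℏ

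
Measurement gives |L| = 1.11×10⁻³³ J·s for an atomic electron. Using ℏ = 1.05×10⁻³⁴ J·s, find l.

l = 10

Dividing by ℏ: |L|/ℏ ≈ 10.571.
l(l+1) ≈ 10.571² ≈ 111.76, so l = 10.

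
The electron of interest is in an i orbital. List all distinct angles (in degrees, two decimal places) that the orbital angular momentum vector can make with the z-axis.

For an i orbital, l = 6.
|L| = ℏ√(l(l+1)) = √42 ℏ.
cos θ = m_l/√42 for each m_l ∈ {-6, -5, -4, -3, -2, -1, 0, 1, 2, 3, 4, 5, 6}.

θ ∈ {22.21°, 39.51°, 51.89°, 62.42°, 72.02°, 81.12°, 90.00°, 98.88°, 107.98°, 117.58°, 128.11°, 140.49°, 157.79°}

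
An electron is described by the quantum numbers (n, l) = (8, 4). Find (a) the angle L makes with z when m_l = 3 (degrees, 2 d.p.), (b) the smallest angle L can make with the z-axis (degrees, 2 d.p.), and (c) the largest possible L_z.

For m_l = 3: cos θ = 3/√20, θ ≈ 47.87°.
cos θ_min = 4/√20, so θ_min ≈ 26.57°.
L_z,max = lℏ = 4ℏ.

θ(m_l=3) ≈ 47.87°; θ_min ≈ 26.57°; L_z,max = 4ℏ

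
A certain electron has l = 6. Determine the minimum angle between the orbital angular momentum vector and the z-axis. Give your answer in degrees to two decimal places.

θ_min ≈ 22.21°

|L|² = l(l+1)ℏ² = 42ℏ², so |L| = √42 ℏ.
The smallest angle corresponds to the largest L_z, i.e. m_l = l = 6, giving L_z = 6ℏ.
cos θ_min = 6/√42, so θ_min ≈ 22.21°.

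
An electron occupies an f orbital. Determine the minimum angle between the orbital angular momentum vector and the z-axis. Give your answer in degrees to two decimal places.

θ_min ≈ 30.00°

An f state has l = 3.
|L| = √(l(l+1)) ℏ = 2√3 ℏ.
The smallest angle corresponds to the largest L_z, i.e. m_l = l = 3, giving L_z = 3ℏ.
cos θ_min = 3/√12, so θ_min ≈ 30.00°.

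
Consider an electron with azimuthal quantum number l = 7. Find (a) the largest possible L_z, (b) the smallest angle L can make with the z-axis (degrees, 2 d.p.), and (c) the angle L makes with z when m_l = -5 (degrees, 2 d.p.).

L_z,max = lℏ = 7ℏ.
cos θ_min = 7/√56, so θ_min ≈ 20.70°.
For m_l = -5: cos θ = -5/√56, θ ≈ 131.92°.

L_z,max = 7ℏ; θ_min ≈ 20.70°; θ(m_l=-5) ≈ 131.92°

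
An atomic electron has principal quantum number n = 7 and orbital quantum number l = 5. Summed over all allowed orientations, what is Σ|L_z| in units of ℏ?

The allowed m_l values are -5, -4, -3, -2, -1, 0, 1, 2, 3, 4, 5.
Σ|m_l| = 2·5(5+1)/2 = 30.

Σ|L_z| = 30 ℏ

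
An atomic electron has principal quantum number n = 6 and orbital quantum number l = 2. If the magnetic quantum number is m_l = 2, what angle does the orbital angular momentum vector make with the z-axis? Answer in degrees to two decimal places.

θ ≈ 35.26°

|L| = ℏ√(l(l+1)) = √6 ℏ.
L_z = m_l ℏ = 2ℏ.
cos θ = L_z/|L| = 2/√6, so θ ≈ 35.26°.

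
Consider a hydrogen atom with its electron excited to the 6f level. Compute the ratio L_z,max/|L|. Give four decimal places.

L_z,max/|L| = 0.8660

The 6f level has l = 3.
|L| = 2√3 ℏ ≈ 3.4641ℏ, while L_z,max = lℏ = 3ℏ.
L_z,max/|L| = 3/√12 = 0.8660.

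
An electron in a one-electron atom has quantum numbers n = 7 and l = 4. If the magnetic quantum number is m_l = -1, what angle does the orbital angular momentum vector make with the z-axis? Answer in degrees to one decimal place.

θ ≈ 102.9°

|L|² = l(l+1)ℏ² = 20ℏ², so |L| = 2√5 ℏ.
L_z = m_l ℏ = −1ℏ.
cos θ = L_z/|L| = -1/√20, so θ ≈ 102.9°.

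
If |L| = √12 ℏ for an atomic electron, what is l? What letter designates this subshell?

|L| = ℏ√(l(l+1)), so l(l+1) = 12.
The positive root is l = 3.

l = 3 (f orbital)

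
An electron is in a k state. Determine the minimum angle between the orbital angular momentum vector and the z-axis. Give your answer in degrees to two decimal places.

A k state has l = 7.
|L| = √(l(l+1)) ℏ = 2√14 ℏ.
The smallest angle corresponds to the largest L_z, i.e. m_l = l = 7, giving L_z = 7ℏ.
cos θ_min = 7/√56, so θ_min ≈ 20.70°.

θ_min ≈ 20.70°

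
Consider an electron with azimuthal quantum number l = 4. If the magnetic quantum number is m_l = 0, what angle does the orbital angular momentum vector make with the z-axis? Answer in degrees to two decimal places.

θ ≈ 90.00°

|L|² = l(l+1)ℏ² = 20ℏ², so |L| = 2√5 ℏ.
L_z = m_l ℏ = 0ℏ.
cos θ = L_z/|L| = 0/√20, so θ ≈ 90.00°.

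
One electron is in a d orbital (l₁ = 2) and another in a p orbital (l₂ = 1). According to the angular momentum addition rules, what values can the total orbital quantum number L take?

Angular momentum addition gives L = |l₁ − l₂|, …, l₁ + l₂.
Allowed values: L = 1, 2, 3.

L = 1, 2, 3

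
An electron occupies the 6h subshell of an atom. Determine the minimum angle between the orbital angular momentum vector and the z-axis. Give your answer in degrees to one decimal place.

θ_min ≈ 24.1°

For 6h, l = 5.
|L| = √(l(l+1)) ℏ = √30 ℏ.
The smallest angle corresponds to the largest L_z, i.e. m_l = l = 5, giving L_z = 5ℏ.
cos θ_min = 5/√30, so θ_min ≈ 24.1°.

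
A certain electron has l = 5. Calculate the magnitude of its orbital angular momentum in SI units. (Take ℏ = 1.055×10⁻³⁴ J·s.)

|L| = ℏ√(l(l+1)) = ℏ√(5·6) = √30 ℏ
Numerically, |L| = 5.477 × (1.055×10⁻³⁴ J·s) = 5.778×10⁻³⁴ J·s.

|L| = 5.778×10⁻³⁴ J·s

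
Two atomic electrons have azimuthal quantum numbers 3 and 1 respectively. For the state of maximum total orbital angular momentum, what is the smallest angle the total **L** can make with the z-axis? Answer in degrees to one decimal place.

Angular momentum addition gives L = |l₁ − l₂|, …, l₁ + l₂.
L ∈ {2, 3, 4}.
The maximum is L = 4, with |L_tot| = ℏ√(4·5) = 2√5 ℏ.
The minimum angle with z is arccos(4/√20) ≈ 26.6°.

θ_min ≈ 26.6°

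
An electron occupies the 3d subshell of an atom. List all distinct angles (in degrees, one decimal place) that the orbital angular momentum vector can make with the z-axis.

θ ∈ {35.3°, 65.9°, 90.0°, 114.1°, 144.7°}

For 3d, l = 2.
|L| = ℏ√(l(l+1)) = √6 ℏ.
cos θ = m_l/√6 for each m_l ∈ {-2, -1, 0, 1, 2}.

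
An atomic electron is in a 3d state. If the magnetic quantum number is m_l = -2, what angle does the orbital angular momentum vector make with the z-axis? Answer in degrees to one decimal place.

3d means n = 3, l = 2.
|L| = √(l(l+1)) ℏ = √6 ℏ.
L_z = m_l ℏ = −2ℏ.
cos θ = L_z/|L| = -2/√6, so θ ≈ 144.7°.

θ ≈ 144.7°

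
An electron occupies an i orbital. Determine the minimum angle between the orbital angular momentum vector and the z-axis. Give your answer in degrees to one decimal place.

The letter i corresponds to l = 6.
|L|² = l(l+1)ℏ² = 42ℏ², so |L| = √42 ℏ.
The smallest angle corresponds to the largest L_z, i.e. m_l = l = 6, giving L_z = 6ℏ.
cos θ_min = 6/√42, so θ_min ≈ 22.2°.

θ_min ≈ 22.2°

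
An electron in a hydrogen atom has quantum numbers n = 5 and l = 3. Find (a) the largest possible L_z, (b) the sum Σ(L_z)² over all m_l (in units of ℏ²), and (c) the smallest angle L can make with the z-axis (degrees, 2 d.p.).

L_z,max = 3ℏ; Σ(L_z)² = 28 ℏ²; θ_min ≈ 30.00°

L_z,max = lℏ = 3ℏ.
Σ m_l² = 28, so Σ(L_z)² = 28 ℏ².
cos θ_min = 3/√12, so θ_min ≈ 30.00°.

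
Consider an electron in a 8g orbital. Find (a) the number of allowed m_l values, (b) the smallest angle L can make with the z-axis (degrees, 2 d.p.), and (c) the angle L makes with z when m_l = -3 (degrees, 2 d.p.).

9 values; θ_min ≈ 26.57°; θ(m_l=-3) ≈ 132.13°

The 8g subshell has l = 4.
There are 2l+1 = 9 values of m_l.
cos θ_min = 4/√20, so θ_min ≈ 26.57°.
For m_l = -3: cos θ = -3/√20, θ ≈ 132.13°.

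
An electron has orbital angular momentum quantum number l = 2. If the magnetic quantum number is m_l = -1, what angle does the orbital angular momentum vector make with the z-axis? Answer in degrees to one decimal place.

|L| = √(l(l+1)) ℏ = √6 ℏ.
L_z = m_l ℏ = −1ℏ.
cos θ = L_z/|L| = -1/√6, so θ ≈ 114.1°.

θ ≈ 114.1°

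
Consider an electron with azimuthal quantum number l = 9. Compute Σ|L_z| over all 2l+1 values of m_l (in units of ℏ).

Σ|L_z| = 90 ℏ

The allowed m_l values are -9, -8, -7, -6, -5, -4, -3, -2, -1, 0, 1, 2, 3, 4, 5, 6, 7, 8, 9.
Σ|m_l| = 2·9(9+1)/2 = 90.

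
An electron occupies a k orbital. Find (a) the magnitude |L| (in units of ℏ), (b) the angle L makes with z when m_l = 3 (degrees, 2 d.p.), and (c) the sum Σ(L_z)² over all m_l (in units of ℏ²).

|L| = 2√14 ℏ ≈ 7.483ℏ; θ(m_l=3) ≈ 66.37°; Σ(L_z)² = 280 ℏ²

A k state has l = 7.
|L| = ℏ√(7·8) = 2√14 ℏ ≈ 7.483ℏ.
For m_l = 3: cos θ = 3/√56, θ ≈ 66.37°.
Σ m_l² = 280, so Σ(L_z)² = 280 ℏ².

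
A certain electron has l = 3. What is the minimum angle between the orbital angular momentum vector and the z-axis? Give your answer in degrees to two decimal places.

|L| = √(l(l+1)) ℏ = 2√3 ℏ.
The smallest angle corresponds to the largest L_z, i.e. m_l = l = 3, giving L_z = 3ℏ.
cos θ_min = 3/√12, so θ_min ≈ 30.00°.

θ_min ≈ 30.00°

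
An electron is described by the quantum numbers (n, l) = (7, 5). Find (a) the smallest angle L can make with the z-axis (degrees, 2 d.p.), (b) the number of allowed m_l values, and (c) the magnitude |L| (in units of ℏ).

θ_min ≈ 24.09°; 11 values; |L| = √30 ℏ ≈ 5.477ℏ

cos θ_min = 5/√30, so θ_min ≈ 24.09°.
There are 2l+1 = 11 values of m_l.
|L| = ℏ√(5·6) = √30 ℏ ≈ 5.477ℏ.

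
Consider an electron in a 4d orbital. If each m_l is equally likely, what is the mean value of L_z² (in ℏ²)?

For 4d, l = 2.
m_l runs from −2 to 2, i.e. {-2, -1, 0, 1, 2}.
Average of L_z² over 5 states: 10/5 ℏ² = 2 ℏ².

⟨L_z²⟩ = 2 ℏ²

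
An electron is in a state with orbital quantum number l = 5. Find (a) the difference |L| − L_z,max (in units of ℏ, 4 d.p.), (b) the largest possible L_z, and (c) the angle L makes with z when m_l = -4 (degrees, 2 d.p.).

|L|−L_z,max ≈ 0.4772ℏ; L_z,max = 5ℏ; θ(m_l=-4) ≈ 136.91°

|L| − L_z,max = (√30 − 5)ℏ ≈ 0.4772ℏ.
L_z,max = lℏ = 5ℏ.
For m_l = -4: cos θ = -4/√30, θ ≈ 136.91°.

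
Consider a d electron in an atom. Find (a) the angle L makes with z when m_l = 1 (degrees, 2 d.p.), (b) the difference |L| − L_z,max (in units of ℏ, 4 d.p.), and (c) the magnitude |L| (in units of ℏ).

θ(m_l=1) ≈ 65.91°; |L|−L_z,max ≈ 0.4495ℏ; |L| = √6 ℏ ≈ 2.449ℏ

For a d orbital, l = 2.
For m_l = 1: cos θ = 1/√6, θ ≈ 65.91°.
|L| − L_z,max = (√6 − 2)ℏ ≈ 0.4495ℏ.
|L| = ℏ√(2·3) = √6 ℏ ≈ 2.449ℏ.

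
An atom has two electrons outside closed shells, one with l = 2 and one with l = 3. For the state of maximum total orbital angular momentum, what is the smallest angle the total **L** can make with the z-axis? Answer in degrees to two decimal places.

θ_min ≈ 24.09°

L runs from |2 − 3| = 1 to 2 + 3 = 5.
So L can be 1, 2, 3, 4, 5.
The maximum is L = 5, with |L_tot| = ℏ√(5·6) = √30 ℏ.
The minimum angle with z is arccos(5/√30) ≈ 24.09°.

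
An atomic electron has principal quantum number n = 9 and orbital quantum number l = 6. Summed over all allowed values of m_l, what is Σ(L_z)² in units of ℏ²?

The allowed m_l values are -6, -5, -4, -3, -2, -1, 0, 1, 2, 3, 4, 5, 6.
Σ m_l² = 2·(1 + 4 + 9 + 16 + 25 + 36) = 182.

Σ(L_z)² = 182 ℏ²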